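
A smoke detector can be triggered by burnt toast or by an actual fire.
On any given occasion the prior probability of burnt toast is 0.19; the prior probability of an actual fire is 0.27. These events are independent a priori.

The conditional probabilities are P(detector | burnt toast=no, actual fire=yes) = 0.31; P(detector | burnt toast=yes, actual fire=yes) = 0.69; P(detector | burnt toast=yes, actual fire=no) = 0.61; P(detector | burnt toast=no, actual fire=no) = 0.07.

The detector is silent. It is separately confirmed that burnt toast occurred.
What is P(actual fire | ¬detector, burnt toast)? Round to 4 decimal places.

By total probability over both values of actual fire:
  P(¬detector | burnt toast) = 0.39*0.73 + 0.31*0.27
        = 0.284700 + 0.083700 = 0.368400
The terms with actual fire present sum to 0.083700, so
  P(actual fire | ¬detector, burnt toast) = 0.083700 / 0.368400 ≈ 0.2272

P(actual fire | ¬detector, burnt toast) ≈ 0.2272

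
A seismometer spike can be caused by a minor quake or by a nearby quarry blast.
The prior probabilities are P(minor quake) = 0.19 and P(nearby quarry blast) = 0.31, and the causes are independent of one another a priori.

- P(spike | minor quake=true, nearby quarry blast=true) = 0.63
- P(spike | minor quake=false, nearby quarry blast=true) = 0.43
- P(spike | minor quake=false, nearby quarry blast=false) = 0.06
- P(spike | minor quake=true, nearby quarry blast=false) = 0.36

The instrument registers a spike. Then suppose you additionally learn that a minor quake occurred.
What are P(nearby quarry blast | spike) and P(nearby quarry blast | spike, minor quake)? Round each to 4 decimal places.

By total probability over the 4 (minor quake, nearby quarry blast) configurations:
  P(spike) = 0.06*0.81*0.69 + 0.43*0.81*0.31 + 0.36*0.19*0.69 + 0.63*0.19*0.31
        = 0.033534 + 0.107973 + 0.047196 + 0.037107 = 0.225810
The terms with nearby quarry blast present sum to 0.145080, so
  P(nearby quarry blast | spike) = 0.145080 / 0.225810 ≈ 0.6425

Now condition on the additional information:
P(spike | minor quake) = 0.36*0.69 + 0.63*0.31 = 0.248400 + 0.195300 = 0.443700
Of this, 0.195300 comes from 0.63*0.31 (the nearby quarry blast=true cases).
P(nearby quarry blast | spike, minor quake) = 0.195300 / 0.443700 ≈ 0.4402
Conditioning on minor quake lowers the posterior on nearby quarry blast: the classic explaining-away effect in a common-effect structure.

P(nearby quarry blast | spike) ≈ 0.6425; P(nearby quarry blast | spike, minor quake) ≈ 0.4402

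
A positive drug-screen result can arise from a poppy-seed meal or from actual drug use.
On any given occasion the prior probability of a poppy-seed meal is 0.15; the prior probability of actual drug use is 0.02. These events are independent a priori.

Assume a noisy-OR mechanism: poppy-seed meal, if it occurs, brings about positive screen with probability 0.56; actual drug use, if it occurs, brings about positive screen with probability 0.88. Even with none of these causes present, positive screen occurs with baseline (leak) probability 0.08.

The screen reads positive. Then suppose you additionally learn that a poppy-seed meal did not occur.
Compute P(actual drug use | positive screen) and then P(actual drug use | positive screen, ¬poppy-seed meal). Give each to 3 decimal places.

P(actual drug use | positive screen) ≈ 0.104; P(actual drug use | positive screen, ¬poppy-seed meal) ≈ 0.185

Under noisy-OR, P(positive screen | causes) = 1 − (1−0.08)·∏(1−qᵢ) over the active causes.
For the numerator, keep only actual drug use=true terms: 0.015123 + 0.002854 = 0.017977
Denominator P(positive screen): 0.08*0.85*0.98 + 0.8896*0.85*0.02 + 0.5952*0.15*0.98 + 0.951424*0.15*0.02 = 0.172111
P(actual drug use | positive screen) = 0.017977/0.172111 ≈ 0.104

Now also conditioning on poppy-seed meal≠true:
P(positive screen | ¬poppy-seed meal) = 0.08×0.98 + 0.8896×0.02 = 0.078400 + 0.017792 = 0.096192
Of this, 0.017792 comes from 0.8896×0.02 (the actual drug use=true cases).
Hence the posterior is 0.017792/0.096192 ≈ 0.185.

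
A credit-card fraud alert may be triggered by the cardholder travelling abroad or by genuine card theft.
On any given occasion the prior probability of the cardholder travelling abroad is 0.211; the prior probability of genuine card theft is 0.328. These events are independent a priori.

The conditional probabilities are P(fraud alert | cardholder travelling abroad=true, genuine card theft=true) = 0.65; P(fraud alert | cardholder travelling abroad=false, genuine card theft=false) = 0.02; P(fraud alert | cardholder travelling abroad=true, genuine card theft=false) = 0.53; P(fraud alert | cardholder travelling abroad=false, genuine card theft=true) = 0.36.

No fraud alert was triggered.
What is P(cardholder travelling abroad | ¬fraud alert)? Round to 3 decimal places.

P(cardholder travelling abroad | ¬fraud alert) ≈ 0.117

For the numerator, keep only cardholder travelling abroad=true terms: 0.066642 + 0.024223 = 0.090865
The normalizing constant is 0.98×0.789×0.672 + 0.64×0.789×0.328 + 0.47×0.211×0.672 + 0.35×0.211×0.328 = 0.776096
P(cardholder travelling abroad | ¬fraud alert) = 0.090865/0.776096 ≈ 0.117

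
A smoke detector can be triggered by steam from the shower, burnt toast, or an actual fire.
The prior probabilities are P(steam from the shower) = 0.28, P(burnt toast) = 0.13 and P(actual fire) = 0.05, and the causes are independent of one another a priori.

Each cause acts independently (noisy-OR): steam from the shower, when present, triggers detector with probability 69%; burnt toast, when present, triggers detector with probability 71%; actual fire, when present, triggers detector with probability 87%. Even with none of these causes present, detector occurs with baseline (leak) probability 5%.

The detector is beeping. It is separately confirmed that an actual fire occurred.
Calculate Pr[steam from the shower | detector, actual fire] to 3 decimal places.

Under noisy-OR, P(detector | causes) = 1 − (1−0.05)·∏(1−qᵢ) over the active causes.
Enumerate the 4 (steam from the shower, burnt toast) configurations and weight by the priors:
  P(detector | actual fire) = 0.8765×0.72×0.87 + 0.964185×0.72×0.13 + 0.961715×0.28×0.87 + 0.988897×0.28×0.13
        = 0.549040 + 0.090248 + 0.234274 + 0.035996 = 0.909558
Keeping only the steam from the shower-present terms gives 0.270270, so
  P(steam from the shower | detector, actual fire) = 0.270270 / 0.909558 ≈ 0.297

Pr[steam from the shower | detector, actual fire] ≈ 0.297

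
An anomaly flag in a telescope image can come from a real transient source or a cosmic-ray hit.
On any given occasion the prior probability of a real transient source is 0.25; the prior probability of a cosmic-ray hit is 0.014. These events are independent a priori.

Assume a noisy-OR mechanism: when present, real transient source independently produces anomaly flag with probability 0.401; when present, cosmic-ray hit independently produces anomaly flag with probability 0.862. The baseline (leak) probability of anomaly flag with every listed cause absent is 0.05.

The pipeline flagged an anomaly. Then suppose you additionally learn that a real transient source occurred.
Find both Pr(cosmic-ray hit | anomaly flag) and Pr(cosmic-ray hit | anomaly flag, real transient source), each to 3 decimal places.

Pr(cosmic-ray hit | anomaly flag) ≈ 0.079; Pr(cosmic-ray hit | anomaly flag, real transient source) ≈ 0.029

Under noisy-OR, P(anomaly flag | causes) = 1 − (1−0.05)·∏(1−qᵢ) over the active causes.
Numerator (weight on configurations with cosmic-ray hit): 0.009123 + 0.003225 = 0.012348
Denominator P(anomaly flag): 0.05*0.75*0.986 + 0.8689*0.75*0.014 + 0.43095*0.25*0.986 + 0.921471*0.25*0.014 = 0.155552
P(cosmic-ray hit | anomaly flag) = 0.012348/0.155552 ≈ 0.079

Now also conditioning on real transient source=true:
Weight on cosmic-ray hit=true, given the evidence: 0.921471*0.014 = 0.012901
The normalizing constant is 0.43095*0.986 + 0.921471*0.014 = 0.437818
P(cosmic-ray hit | anomaly flag, real transient source) = 0.012901/0.437818 ≈ 0.029
The drop from 0.079 to 0.029 is the explaining-away (discounting) effect.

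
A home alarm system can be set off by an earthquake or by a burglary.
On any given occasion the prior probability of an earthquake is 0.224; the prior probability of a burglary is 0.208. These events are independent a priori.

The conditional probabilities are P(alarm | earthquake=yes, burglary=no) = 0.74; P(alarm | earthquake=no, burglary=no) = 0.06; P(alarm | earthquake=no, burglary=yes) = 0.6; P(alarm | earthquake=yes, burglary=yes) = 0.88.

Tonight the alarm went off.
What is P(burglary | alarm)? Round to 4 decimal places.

P(burglary | alarm) ≈ 0.4505

Enumerate the 4 (earthquake, burglary) configurations and weight by the priors:
  P(alarm) = 0.06*0.776*0.792 + 0.6*0.776*0.208 + 0.74*0.224*0.792 + 0.88*0.224*0.208
        = 0.036876 + 0.096845 + 0.131282 + 0.041001 = 0.306004
Configurations with burglary contribute 0.137846, so
  P(burglary | alarm) = 0.137846 / 0.306004 ≈ 0.4505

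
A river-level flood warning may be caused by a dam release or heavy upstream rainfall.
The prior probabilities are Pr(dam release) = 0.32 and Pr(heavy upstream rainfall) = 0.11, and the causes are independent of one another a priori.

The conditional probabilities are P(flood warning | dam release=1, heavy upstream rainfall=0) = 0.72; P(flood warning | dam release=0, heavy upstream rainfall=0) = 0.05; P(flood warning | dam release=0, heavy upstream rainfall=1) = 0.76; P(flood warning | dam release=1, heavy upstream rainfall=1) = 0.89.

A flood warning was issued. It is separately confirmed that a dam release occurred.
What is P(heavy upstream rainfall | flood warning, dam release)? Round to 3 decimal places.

P(heavy upstream rainfall | flood warning, dam release) ≈ 0.133

Weight on heavy upstream rainfall=true, given the evidence: 0.89×0.11 = 0.097900
Denominator P(flood warning | dam release): 0.72×0.89 + 0.89×0.11 = 0.738700
P(heavy upstream rainfall | flood warning, dam release) = 0.097900/0.738700 ≈ 0.133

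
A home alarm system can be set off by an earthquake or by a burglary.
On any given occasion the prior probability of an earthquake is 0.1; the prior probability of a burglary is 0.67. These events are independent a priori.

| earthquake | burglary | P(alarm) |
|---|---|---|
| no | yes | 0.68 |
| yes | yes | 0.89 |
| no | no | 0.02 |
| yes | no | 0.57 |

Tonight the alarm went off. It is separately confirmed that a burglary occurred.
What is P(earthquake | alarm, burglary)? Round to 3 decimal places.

P(earthquake | alarm, burglary) ≈ 0.127

P(alarm | burglary) = 0.68×0.9 + 0.89×0.1 = 0.612000 + 0.089000 = 0.701000
Of this, 0.089000 comes from 0.89×0.1 (the earthquake=true cases).
P(earthquake | alarm, burglary) = 0.089000 / 0.701000 ≈ 0.127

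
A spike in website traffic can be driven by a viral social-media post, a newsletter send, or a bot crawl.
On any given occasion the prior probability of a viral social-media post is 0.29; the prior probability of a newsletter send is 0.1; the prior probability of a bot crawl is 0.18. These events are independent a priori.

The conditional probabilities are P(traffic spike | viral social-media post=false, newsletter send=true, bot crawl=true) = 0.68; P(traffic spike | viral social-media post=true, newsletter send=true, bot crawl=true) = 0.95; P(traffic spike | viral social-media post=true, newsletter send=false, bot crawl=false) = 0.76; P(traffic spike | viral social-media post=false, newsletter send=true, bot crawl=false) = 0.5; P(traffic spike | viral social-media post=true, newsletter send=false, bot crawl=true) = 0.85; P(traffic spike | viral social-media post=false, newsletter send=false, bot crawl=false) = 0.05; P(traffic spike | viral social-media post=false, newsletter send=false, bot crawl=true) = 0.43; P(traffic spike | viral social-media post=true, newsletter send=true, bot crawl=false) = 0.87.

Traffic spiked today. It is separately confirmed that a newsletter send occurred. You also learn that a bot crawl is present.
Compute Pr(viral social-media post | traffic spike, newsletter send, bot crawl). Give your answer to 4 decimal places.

Pr(viral social-media post | traffic spike, newsletter send, bot crawl) ≈ 0.3633

For the numerator, keep only viral social-media post=true terms: 0.95×0.29 = 0.275500
Normalizer over all consistent configurations: 0.68×0.71 + 0.95×0.29 = 0.758300
P(viral social-media post | traffic spike, newsletter send, bot crawl) = 0.275500/0.758300 ≈ 0.3633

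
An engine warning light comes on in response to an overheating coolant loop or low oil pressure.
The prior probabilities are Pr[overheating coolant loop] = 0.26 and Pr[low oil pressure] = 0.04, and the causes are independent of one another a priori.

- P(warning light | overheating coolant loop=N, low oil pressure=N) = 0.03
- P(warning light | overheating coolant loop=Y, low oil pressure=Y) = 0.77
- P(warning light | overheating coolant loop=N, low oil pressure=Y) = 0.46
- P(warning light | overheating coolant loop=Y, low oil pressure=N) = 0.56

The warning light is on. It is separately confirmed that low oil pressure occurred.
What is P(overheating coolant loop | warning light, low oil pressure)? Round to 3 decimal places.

P(overheating coolant loop | warning light, low oil pressure) ≈ 0.370

P(warning light | low oil pressure) = 0.46·0.74 + 0.77·0.26 = 0.340400 + 0.200200 = 0.540600
The overheating coolant loop-present share is 0.77·0.26 = 0.200200.
So P(overheating coolant loop | warning light, low oil pressure) = 0.200200/0.540600 ≈ 0.370.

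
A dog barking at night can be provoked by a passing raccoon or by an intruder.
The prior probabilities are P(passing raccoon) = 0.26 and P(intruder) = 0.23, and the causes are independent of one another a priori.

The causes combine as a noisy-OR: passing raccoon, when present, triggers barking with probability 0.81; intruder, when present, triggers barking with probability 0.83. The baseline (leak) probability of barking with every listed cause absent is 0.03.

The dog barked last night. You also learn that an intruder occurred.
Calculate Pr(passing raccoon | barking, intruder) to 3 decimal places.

Pr(passing raccoon | barking, intruder) ≈ 0.290

Under noisy-OR, P(barking | causes) = 1 − (1−0.03)·∏(1−qᵢ) over the active causes.
P(barking | intruder) = 0.8351×0.74 + 0.968669×0.26 = 0.617974 + 0.251854 = 0.869828
Of this, 0.251854 comes from 0.968669×0.26 (the passing raccoon=true cases).
So P(passing raccoon | barking, intruder) = 0.251854/0.869828 ≈ 0.290.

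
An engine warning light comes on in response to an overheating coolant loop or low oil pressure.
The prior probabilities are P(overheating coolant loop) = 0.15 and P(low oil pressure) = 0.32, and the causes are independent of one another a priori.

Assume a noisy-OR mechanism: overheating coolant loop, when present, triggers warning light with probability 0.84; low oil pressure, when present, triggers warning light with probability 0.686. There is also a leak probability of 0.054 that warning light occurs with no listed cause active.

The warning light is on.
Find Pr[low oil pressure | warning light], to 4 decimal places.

Under noisy-OR, P(warning light | causes) = 1 − (1−0.054)·∏(1−qᵢ) over the active causes.
Weight on low oil pressure=true, given the evidence: 0.191204 + 0.045719 = 0.236923
The normalizing constant is 0.054*0.85*0.68 + 0.702956*0.85*0.32 + 0.84864*0.15*0.68 + 0.952473*0.15*0.32 = 0.354696
Posterior = 0.236923 / 0.354696 ≈ 0.6680

Pr[low oil pressure | warning light] ≈ 0.6680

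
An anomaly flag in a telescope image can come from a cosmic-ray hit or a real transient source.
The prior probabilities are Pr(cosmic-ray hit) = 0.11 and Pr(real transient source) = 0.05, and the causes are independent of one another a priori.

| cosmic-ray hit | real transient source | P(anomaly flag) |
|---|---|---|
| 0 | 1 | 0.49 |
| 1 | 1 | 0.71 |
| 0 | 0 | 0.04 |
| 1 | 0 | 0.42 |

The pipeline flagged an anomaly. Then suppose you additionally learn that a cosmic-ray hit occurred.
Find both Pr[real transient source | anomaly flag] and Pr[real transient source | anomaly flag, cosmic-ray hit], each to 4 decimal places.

By total probability over the 4 (cosmic-ray hit, real transient source) configurations:
  P(anomaly flag) = 0.04·0.89·0.95 + 0.49·0.89·0.05 + 0.42·0.11·0.95 + 0.71·0.11·0.05
        = 0.033820 + 0.021805 + 0.043890 + 0.003905 = 0.103420
Configurations with real transient source contribute 0.025710, so
  P(real transient source | anomaly flag) = 0.025710 / 0.103420 ≈ 0.2486

With the extra evidence:
Weight on real transient source=true, given the evidence: 0.71·0.05 = 0.035500
Denominator P(anomaly flag | cosmic-ray hit): 0.42·0.95 + 0.71·0.05 = 0.434500
P(real transient source | anomaly flag, cosmic-ray hit) = 0.035500/0.434500 ≈ 0.0817
Conditioning on cosmic-ray hit lowers the posterior on real transient source: the classic explaining-away effect in a common-effect structure.

Pr[real transient source | anomaly flag] ≈ 0.2486; Pr[real transient source | anomaly flag, cosmic-ray hit] ≈ 0.0817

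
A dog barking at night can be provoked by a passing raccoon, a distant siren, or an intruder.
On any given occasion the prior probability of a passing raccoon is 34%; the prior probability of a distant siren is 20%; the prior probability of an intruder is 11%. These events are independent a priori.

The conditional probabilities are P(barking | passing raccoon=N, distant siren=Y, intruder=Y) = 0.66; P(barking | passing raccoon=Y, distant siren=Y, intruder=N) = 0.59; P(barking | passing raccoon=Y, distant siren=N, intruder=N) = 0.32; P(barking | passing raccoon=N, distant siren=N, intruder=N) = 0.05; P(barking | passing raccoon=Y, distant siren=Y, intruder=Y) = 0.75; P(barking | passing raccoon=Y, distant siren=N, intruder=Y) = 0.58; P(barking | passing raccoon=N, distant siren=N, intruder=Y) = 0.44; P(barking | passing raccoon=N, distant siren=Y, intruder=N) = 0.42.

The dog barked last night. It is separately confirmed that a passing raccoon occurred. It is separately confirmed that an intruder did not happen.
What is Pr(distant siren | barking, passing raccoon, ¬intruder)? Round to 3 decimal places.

For the numerator, keep only distant siren=true terms: 0.59×0.2 = 0.118000
Denominator P(barking | passing raccoon, ¬intruder): 0.32×0.8 + 0.59×0.2 = 0.374000
Posterior = 0.118000 / 0.374000 ≈ 0.316

Pr(distant siren | barking, passing raccoon, ¬intruder) ≈ 0.316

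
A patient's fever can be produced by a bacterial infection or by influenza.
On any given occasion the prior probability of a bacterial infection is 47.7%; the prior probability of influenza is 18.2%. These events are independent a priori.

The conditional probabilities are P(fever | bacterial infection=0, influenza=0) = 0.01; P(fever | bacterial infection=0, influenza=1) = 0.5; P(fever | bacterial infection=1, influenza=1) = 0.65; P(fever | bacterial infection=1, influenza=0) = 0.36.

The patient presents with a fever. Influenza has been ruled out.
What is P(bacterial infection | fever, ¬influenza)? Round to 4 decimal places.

P(bacterial infection | fever, ¬influenza) ≈ 0.9704

Enumerate both values of bacterial infection and weight by the priors:
  P(fever | ¬influenza) = 0.01*0.523 + 0.36*0.477
        = 0.005230 + 0.171720 = 0.176950
The terms with bacterial infection present sum to 0.171720, so
  P(bacterial infection | fever, ¬influenza) = 0.171720 / 0.176950 ≈ 0.9704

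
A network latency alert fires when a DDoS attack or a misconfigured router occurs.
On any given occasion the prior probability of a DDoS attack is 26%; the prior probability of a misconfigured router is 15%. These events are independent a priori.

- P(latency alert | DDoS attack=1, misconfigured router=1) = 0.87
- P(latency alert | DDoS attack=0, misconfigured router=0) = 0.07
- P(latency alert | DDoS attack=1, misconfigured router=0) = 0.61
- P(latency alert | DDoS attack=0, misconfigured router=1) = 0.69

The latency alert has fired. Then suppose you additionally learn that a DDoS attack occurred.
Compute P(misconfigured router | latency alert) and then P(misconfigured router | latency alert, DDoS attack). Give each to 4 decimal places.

P(misconfigured router | latency alert) ≈ 0.3819; P(misconfigured router | latency alert, DDoS attack) ≈ 0.2011

Weight on misconfigured router=true, given the evidence: 0.076590 + 0.033930 = 0.110520
Normalizer over all consistent configurations: 0.07·0.74·0.85 + 0.69·0.74·0.15 + 0.61·0.26·0.85 + 0.87·0.26·0.15 = 0.289360
P(misconfigured router | latency alert) = 0.110520/0.289360 ≈ 0.3819

Now condition on the additional information:
P(latency alert | DDoS attack) = 0.61·0.85 + 0.87·0.15 = 0.518500 + 0.130500 = 0.649000
Restricting to configurations with misconfigured router present: 0.87·0.15 = 0.130500.
P(misconfigured router | latency alert, DDoS attack) = 0.130500 / 0.649000 ≈ 0.2011
The drop from 0.3819 to 0.2011 is the explaining-away (discounting) effect.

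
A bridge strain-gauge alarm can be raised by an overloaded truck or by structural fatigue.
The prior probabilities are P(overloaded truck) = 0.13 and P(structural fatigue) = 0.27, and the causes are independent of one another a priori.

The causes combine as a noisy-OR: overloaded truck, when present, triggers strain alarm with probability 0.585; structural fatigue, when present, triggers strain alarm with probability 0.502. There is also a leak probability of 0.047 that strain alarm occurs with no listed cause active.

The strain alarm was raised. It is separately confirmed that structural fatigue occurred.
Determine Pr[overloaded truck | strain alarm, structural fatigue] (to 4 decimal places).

Under noisy-OR, P(strain alarm | causes) = 1 − (1−0.047)·∏(1−qᵢ) over the active causes.
Sum P(strain alarm|·) weighted by the priors over both values of overloaded truck:
  P(strain alarm | structural fatigue) = 0.525406*0.87 + 0.803043*0.13
        = 0.457103 + 0.104396 = 0.561499
Keeping only the overloaded truck-present terms gives 0.104396, so
  P(overloaded truck | strain alarm, structural fatigue) = 0.104396 / 0.561499 ≈ 0.1859

Pr[overloaded truck | strain alarm, structural fatigue] ≈ 0.1859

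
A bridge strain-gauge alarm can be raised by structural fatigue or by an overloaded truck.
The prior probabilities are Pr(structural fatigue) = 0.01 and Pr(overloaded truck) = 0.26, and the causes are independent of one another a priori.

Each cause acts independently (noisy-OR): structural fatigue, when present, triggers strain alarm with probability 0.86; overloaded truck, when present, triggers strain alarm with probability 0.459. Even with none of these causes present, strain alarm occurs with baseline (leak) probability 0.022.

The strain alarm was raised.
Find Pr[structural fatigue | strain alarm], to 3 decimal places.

Pr[structural fatigue | strain alarm] ≈ 0.060

Under noisy-OR, P(strain alarm | causes) = 1 − (1−0.022)·∏(1−qᵢ) over the active causes.
Sum P(strain alarm|·) weighted by the priors over the 4 (structural fatigue, overloaded truck) configurations:
  P(strain alarm) = 0.022*0.99*0.74 + 0.470902*0.99*0.26 + 0.86308*0.01*0.74 + 0.925926*0.01*0.26
        = 0.016117 + 0.121210 + 0.006387 + 0.002407 = 0.146121
The terms with structural fatigue present sum to 0.008794, so
  P(structural fatigue | strain alarm) = 0.008794 / 0.146121 ≈ 0.060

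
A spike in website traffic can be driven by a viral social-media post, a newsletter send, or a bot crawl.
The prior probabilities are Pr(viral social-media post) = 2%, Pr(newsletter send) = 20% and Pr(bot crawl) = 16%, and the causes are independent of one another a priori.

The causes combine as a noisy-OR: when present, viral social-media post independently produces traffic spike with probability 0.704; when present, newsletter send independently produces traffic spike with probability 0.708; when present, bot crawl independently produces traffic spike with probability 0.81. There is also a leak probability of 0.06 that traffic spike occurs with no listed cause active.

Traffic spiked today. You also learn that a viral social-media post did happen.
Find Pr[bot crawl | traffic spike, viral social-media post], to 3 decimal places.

Pr[bot crawl | traffic spike, viral social-media post] ≈ 0.193

Under noisy-OR, P(traffic spike | causes) = 1 − (1−0.06)·∏(1−qᵢ) over the active causes.
P(traffic spike | viral social-media post) = 0.72176×0.8×0.84 + 0.947134×0.8×0.16 + 0.918754×0.2×0.84 + 0.984563×0.2×0.16 = 0.485023 + 0.121233 + 0.154351 + 0.031506 = 0.792113
The bot crawl-present share is 0.121233 + 0.031506 = 0.152739.
P(bot crawl | traffic spike, viral social-media post) = 0.152739 / 0.792113 ≈ 0.193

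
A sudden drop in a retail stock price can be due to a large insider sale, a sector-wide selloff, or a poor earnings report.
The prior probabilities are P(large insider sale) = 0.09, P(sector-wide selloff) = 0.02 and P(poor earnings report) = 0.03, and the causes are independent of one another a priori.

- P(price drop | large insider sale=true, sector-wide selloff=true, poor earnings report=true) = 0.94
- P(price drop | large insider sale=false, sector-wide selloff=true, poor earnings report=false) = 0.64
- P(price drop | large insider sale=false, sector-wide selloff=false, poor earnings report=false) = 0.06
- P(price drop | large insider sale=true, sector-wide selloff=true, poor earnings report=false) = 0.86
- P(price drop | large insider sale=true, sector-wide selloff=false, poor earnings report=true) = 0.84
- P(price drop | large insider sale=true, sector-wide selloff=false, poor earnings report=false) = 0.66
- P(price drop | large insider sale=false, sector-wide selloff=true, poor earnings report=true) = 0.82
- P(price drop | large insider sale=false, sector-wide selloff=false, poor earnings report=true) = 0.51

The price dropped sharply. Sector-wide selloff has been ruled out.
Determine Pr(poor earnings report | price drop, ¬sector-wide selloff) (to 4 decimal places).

Weight on poor earnings report=true, given the evidence: 0.013923 + 0.002268 = 0.016191
The normalizing constant is 0.06×0.91×0.97 + 0.51×0.91×0.03 + 0.66×0.09×0.97 + 0.84×0.09×0.03 = 0.126771
Posterior = 0.016191 / 0.126771 ≈ 0.1277

Pr(poor earnings report | price drop, ¬sector-wide selloff) ≈ 0.1277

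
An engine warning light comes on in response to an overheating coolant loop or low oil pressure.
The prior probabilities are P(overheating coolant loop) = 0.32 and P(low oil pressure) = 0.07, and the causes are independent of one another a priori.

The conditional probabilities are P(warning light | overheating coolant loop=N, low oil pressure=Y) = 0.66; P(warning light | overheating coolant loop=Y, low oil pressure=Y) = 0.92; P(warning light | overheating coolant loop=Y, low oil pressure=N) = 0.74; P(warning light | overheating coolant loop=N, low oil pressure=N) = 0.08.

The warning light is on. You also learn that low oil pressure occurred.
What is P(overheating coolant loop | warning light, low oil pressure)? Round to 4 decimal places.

P(overheating coolant loop | warning light, low oil pressure) ≈ 0.3961

By total probability over both values of overheating coolant loop:
  P(warning light | low oil pressure) = 0.66×0.68 + 0.92×0.32
        = 0.448800 + 0.294400 = 0.743200
Configurations with overheating coolant loop contribute 0.294400, so
  P(overheating coolant loop | warning light, low oil pressure) = 0.294400 / 0.743200 ≈ 0.3961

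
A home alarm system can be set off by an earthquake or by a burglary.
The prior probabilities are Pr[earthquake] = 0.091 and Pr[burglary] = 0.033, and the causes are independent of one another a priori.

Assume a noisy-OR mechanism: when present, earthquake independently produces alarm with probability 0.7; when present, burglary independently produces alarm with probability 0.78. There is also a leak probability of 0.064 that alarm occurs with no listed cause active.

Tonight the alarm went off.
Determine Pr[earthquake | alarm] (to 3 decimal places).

Pr[earthquake | alarm] ≈ 0.452

Under noisy-OR, P(alarm | causes) = 1 − (1−0.064)·∏(1−qᵢ) over the active causes.
Weight on earthquake=true, given the evidence: 0.063287 + 0.002817 = 0.066104
Normalizer over all consistent configurations: 0.064×0.909×0.967 + 0.79408×0.909×0.033 + 0.7192×0.091×0.967 + 0.938224×0.091×0.033 = 0.146180
Posterior = 0.066104 / 0.146180 ≈ 0.452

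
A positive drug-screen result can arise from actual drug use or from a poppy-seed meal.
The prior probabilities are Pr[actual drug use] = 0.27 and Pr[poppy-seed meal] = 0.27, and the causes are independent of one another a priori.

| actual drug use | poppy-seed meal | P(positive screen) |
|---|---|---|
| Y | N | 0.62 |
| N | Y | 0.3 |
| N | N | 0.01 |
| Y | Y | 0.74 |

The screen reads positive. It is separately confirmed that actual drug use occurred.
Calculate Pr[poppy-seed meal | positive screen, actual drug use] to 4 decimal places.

For the numerator, keep only poppy-seed meal=true terms: 0.74×0.27 = 0.199800
Normalizer over all consistent configurations: 0.62×0.73 + 0.74×0.27 = 0.652400
P(poppy-seed meal | positive screen, actual drug use) = 0.199800/0.652400 ≈ 0.3063

Pr[poppy-seed meal | positive screen, actual drug use] ≈ 0.3063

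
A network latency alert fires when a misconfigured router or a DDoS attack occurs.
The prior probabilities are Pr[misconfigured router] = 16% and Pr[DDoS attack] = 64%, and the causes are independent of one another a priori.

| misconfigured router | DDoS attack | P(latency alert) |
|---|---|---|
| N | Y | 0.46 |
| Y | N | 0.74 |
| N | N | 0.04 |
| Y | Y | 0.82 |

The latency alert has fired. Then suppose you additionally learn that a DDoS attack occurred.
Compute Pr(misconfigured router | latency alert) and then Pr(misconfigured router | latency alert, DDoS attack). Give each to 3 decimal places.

Pr(misconfigured router | latency alert) ≈ 0.328; Pr(misconfigured router | latency alert, DDoS attack) ≈ 0.253

Enumerate the 4 (misconfigured router, DDoS attack) configurations and weight by the priors:
  P(latency alert) = 0.04·0.84·0.36 + 0.46·0.84·0.64 + 0.74·0.16·0.36 + 0.82·0.16·0.64
        = 0.012096 + 0.247296 + 0.042624 + 0.083968 = 0.385984
Configurations with misconfigured router contribute 0.126592, so
  P(misconfigured router | latency alert) = 0.126592 / 0.385984 ≈ 0.328

Now condition on the additional information:
For the numerator, keep only misconfigured router=true terms: 0.82·0.16 = 0.131200
Denominator P(latency alert | DDoS attack): 0.46·0.84 + 0.82·0.16 = 0.517600
Posterior = 0.131200 / 0.517600 ≈ 0.253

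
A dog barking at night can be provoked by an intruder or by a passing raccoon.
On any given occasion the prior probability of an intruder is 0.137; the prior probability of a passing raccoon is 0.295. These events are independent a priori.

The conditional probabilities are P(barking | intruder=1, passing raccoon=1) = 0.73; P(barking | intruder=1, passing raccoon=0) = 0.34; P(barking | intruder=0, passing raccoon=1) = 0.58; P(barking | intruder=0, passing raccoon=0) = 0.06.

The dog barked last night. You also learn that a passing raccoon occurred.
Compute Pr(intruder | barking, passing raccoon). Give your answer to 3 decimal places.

P(barking | passing raccoon) = 0.58*0.863 + 0.73*0.137 = 0.500540 + 0.100010 = 0.600550
Restricting to configurations with intruder present: 0.73*0.137 = 0.100010.
So P(intruder | barking, passing raccoon) = 0.100010/0.600550 ≈ 0.167.

Pr(intruder | barking, passing raccoon) ≈ 0.167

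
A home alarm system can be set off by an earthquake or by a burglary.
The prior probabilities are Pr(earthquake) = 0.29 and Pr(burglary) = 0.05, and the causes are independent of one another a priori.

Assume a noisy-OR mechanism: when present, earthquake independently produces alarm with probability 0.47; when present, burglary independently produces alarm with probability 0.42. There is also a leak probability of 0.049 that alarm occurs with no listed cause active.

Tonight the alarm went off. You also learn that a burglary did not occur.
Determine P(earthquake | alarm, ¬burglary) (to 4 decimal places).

P(earthquake | alarm, ¬burglary) ≈ 0.8052

Under noisy-OR, P(alarm | causes) = 1 − (1−0.049)·∏(1−qᵢ) over the active causes.
Weight on earthquake=true, given the evidence: 0.49597×0.29 = 0.143831
The normalizing constant is 0.049×0.71 + 0.49597×0.29 = 0.178621
P(earthquake | alarm, ¬burglary) = 0.143831/0.178621 ≈ 0.8052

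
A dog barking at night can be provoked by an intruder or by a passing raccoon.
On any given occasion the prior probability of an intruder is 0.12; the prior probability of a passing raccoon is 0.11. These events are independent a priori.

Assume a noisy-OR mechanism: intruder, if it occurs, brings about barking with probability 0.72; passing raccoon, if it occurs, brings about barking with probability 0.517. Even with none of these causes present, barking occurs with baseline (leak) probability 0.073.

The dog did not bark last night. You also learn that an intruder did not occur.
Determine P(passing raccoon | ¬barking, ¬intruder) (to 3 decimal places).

P(passing raccoon | ¬barking, ¬intruder) ≈ 0.056

Under noisy-OR, P(barking | causes) = 1 − (1−0.073)·∏(1−qᵢ) over the active causes.
Sum P(¬barking|·) weighted by the priors over both values of passing raccoon:
  P(¬barking | ¬intruder) = 0.927×0.89 + 0.447741×0.11
        = 0.825030 + 0.049252 = 0.874282
The terms with passing raccoon present sum to 0.049252, so
  P(passing raccoon | ¬barking, ¬intruder) = 0.049252 / 0.874282 ≈ 0.056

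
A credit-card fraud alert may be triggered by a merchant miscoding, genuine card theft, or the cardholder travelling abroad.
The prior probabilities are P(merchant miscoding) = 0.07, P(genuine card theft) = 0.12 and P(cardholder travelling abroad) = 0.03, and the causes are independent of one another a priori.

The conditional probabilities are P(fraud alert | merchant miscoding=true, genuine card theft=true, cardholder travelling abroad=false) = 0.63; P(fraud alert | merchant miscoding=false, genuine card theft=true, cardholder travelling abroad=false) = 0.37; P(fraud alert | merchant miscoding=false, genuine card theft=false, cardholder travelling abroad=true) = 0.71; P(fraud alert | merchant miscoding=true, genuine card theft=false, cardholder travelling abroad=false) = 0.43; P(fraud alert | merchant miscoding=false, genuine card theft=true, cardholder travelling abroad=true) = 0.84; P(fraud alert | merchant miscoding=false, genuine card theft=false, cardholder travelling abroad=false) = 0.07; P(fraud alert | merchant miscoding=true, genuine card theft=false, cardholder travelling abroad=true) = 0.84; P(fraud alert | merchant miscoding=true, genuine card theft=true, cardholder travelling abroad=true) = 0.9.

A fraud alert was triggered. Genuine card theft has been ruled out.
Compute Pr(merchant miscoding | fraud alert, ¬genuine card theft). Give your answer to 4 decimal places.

Pr(merchant miscoding | fraud alert, ¬genuine card theft) ≈ 0.2718

Weight on merchant miscoding=true, given the evidence: 0.029197 + 0.001764 = 0.030961
Denominator P(fraud alert | ¬genuine card theft): 0.07*0.93*0.97 + 0.71*0.93*0.03 + 0.43*0.07*0.97 + 0.84*0.07*0.03 = 0.113917
P(merchant miscoding | fraud alert, ¬genuine card theft) = 0.030961/0.113917 ≈ 0.2718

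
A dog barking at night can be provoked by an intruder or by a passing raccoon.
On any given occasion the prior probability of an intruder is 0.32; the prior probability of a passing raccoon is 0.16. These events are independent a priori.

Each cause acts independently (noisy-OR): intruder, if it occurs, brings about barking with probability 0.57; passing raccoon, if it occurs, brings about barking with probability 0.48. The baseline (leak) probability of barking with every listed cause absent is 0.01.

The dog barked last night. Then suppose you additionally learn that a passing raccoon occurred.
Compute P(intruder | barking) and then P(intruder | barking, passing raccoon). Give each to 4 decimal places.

Under noisy-OR, P(barking | causes) = 1 − (1−0.01)·∏(1−qᵢ) over the active causes.
By total probability over the 4 (intruder, passing raccoon) configurations:
  P(barking) = 0.01·0.68·0.84 + 0.4852·0.68·0.16 + 0.5743·0.32·0.84 + 0.778636·0.32·0.16
        = 0.005712 + 0.052790 + 0.154372 + 0.039866 = 0.252740
Keeping only the intruder-present terms gives 0.194238, so
  P(intruder | barking) = 0.194238 / 0.252740 ≈ 0.7685

Now condition on the additional information:
Enumerate both values of intruder and weight by the priors:
  P(barking | passing raccoon) = 0.4852*0.68 + 0.778636*0.32
        = 0.329936 + 0.249164 = 0.579100
Configurations with intruder contribute 0.249164, so
  P(intruder | barking, passing raccoon) = 0.249164 / 0.579100 ≈ 0.4303
The drop from 0.7685 to 0.4303 is the explaining-away (discounting) effect.

P(intruder | barking) ≈ 0.7685; P(intruder | barking, passing raccoon) ≈ 0.4303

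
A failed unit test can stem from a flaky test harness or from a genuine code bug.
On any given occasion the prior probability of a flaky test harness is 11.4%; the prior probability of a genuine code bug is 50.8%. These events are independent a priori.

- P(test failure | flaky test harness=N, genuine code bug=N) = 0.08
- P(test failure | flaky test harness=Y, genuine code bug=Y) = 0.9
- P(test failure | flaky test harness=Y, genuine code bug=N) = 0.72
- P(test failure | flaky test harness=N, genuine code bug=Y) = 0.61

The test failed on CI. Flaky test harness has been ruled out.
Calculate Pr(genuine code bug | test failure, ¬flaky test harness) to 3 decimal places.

P(test failure | ¬flaky test harness) = 0.08×0.492 + 0.61×0.508 = 0.039360 + 0.309880 = 0.349240
Restricting to configurations with genuine code bug present: 0.61×0.508 = 0.309880.
P(genuine code bug | test failure, ¬flaky test harness) = 0.309880 / 0.349240 ≈ 0.887

Pr(genuine code bug | test failure, ¬flaky test harness) ≈ 0.887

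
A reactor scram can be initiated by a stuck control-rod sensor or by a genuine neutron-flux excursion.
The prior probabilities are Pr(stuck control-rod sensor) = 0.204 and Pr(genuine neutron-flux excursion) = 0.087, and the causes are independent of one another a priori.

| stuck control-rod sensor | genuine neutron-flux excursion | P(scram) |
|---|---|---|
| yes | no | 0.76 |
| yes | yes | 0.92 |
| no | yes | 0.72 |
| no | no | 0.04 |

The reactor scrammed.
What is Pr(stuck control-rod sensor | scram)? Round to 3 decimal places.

P(scram) = 0.04×0.796×0.913 + 0.72×0.796×0.087 + 0.76×0.204×0.913 + 0.92×0.204×0.087 = 0.029070 + 0.049861 + 0.141552 + 0.016328 = 0.236811
Restricting to configurations with stuck control-rod sensor present: 0.141552 + 0.016328 = 0.157880.
P(stuck control-rod sensor | scram) = 0.157880 / 0.236811 ≈ 0.667

Pr(stuck control-rod sensor | scram) ≈ 0.667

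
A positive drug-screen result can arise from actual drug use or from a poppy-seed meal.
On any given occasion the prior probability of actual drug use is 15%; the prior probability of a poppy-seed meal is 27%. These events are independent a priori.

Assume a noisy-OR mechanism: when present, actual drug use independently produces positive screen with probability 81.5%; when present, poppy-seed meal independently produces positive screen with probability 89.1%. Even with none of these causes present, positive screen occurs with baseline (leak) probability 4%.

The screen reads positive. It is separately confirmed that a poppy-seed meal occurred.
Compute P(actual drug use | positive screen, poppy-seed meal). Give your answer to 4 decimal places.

Under noisy-OR, P(positive screen | causes) = 1 − (1−0.04)·∏(1−qᵢ) over the active causes.
P(positive screen | poppy-seed meal) = 0.89536·0.85 + 0.980642·0.15 = 0.761056 + 0.147096 = 0.908152
The actual drug use-present share is 0.980642·0.15 = 0.147096.
P(actual drug use | positive screen, poppy-seed meal) = 0.147096 / 0.908152 ≈ 0.1620

P(actual drug use | positive screen, poppy-seed meal) ≈ 0.1620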